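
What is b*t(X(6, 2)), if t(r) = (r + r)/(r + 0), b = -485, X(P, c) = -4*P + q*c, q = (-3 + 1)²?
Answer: -970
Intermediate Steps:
q = 4 (q = (-2)² = 4)
X(P, c) = -4*P + 4*c
t(r) = 2 (t(r) = (2*r)/r = 2)
b*t(X(6, 2)) = -485*2 = -970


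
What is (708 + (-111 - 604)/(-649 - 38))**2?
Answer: 237277126321/471969 ≈ 5.0274e+5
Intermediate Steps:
(708 + (-111 - 604)/(-649 - 38))**2 = (708 - 715/(-687))**2 = (708 - 715*(-1/687))**2 = (708 + 715/687)**2 = (487111/687)**2 = 237277126321/471969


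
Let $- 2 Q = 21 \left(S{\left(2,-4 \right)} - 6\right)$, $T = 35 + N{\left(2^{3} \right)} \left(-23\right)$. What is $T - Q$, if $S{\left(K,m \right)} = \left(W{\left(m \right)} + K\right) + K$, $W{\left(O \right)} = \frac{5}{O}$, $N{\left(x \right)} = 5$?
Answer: $- \frac{913}{8} \approx -114.13$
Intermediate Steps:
$S{\left(K,m \right)} = 2 K + \frac{5}{m}$ ($S{\left(K,m \right)} = \left(\frac{5}{m} + K\right) + K = \left(K + \frac{5}{m}\right) + K = 2 K + \frac{5}{m}$)
$T = -80$ ($T = 35 + 5 \left(-23\right) = 35 - 115 = -80$)
$Q = \frac{273}{8}$ ($Q = - \frac{21 \left(\left(2 \cdot 2 + \frac{5}{-4}\right) - 6\right)}{2} = - \frac{21 \left(\left(4 + 5 \left(- \frac{1}{4}\right)\right) - 6\right)}{2} = - \frac{21 \left(\left(4 - \frac{5}{4}\right) - 6\right)}{2} = - \frac{21 \left(\frac{11}{4} - 6\right)}{2} = - \frac{21 \left(- \frac{13}{4}\right)}{2} = \left(- \frac{1}{2}\right) \left(- \frac{273}{4}\right) = \frac{273}{8} \approx 34.125$)
$T - Q = -80 - \frac{273}{8} = - \frac{913}{8}$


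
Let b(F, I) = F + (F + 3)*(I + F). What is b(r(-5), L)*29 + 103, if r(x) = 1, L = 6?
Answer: 944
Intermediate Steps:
b(F, I) = F + (3 + F)*(F + I)
b(r(-5), L)*29 + 103 = (1² + 3*6 + 4*1 + 1*6)*29 + 103 = (1 + 18 + 4 + 6)*29 + 103 = 29*29 + 103 = 841 + 103 = 944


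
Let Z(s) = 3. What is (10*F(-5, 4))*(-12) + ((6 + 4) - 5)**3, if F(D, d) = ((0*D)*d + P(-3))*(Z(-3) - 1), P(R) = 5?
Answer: -1075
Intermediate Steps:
F(D, d) = 10 (F(D, d) = ((0*D)*d + 5)*(3 - 1) = (0*d + 5)*2 = (0 + 5)*2 = 5*2 = 10)
(10*F(-5, 4))*(-12) + ((6 + 4) - 5)**3 = (10*10)*(-12) + ((6 + 4) - 5)**3 = 100*(-12) + (10 - 5)**3 = -1200 + 5**3 = -1200 + 125 = -1075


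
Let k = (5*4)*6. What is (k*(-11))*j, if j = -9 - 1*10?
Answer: 25080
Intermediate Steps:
k = 120 (k = 20*6 = 120)
j = -19 (j = -9 - 10 = -19)
(k*(-11))*j = (120*(-11))*(-19) = -1320*(-19) = 25080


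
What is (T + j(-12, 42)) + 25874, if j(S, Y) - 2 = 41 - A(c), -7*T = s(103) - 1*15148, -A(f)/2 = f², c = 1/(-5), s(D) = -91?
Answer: 702352/25 ≈ 28094.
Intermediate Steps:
c = -⅕ ≈ -0.20000
A(f) = -2*f²
T = 2177 (T = -(-91 - 1*15148)/7 = -(-91 - 15148)/7 = -⅐*(-15239) = 2177)
j(S, Y) = 1077/25 (j(S, Y) = 2 + (41 - (-2)*(-⅕)²) = 2 + (41 - (-2)/25) = 2 + (41 - 1*(-2/25)) = 2 + (41 + 2/25) = 2 + 1027/25 = 1077/25)
(T + j(-12, 42)) + 25874 = (2177 + 1077/25) + 25874 = 55502/25 + 25874 = 702352/25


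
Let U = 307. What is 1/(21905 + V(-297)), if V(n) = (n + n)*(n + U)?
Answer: 1/15965 ≈ 6.2637e-5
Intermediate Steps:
V(n) = 2*n*(307 + n) (V(n) = (n + n)*(n + 307) = (2*n)*(307 + n) = 2*n*(307 + n))
1/(21905 + V(-297)) = 1/(21905 + 2*(-297)*(307 - 297)) = 1/(21905 + 2*(-297)*10) = 1/(21905 - 5940) = 1/15965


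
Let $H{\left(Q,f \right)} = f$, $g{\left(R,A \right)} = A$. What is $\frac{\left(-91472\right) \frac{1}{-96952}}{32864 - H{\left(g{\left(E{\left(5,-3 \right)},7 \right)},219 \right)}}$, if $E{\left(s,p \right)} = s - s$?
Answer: $\frac{11434}{395624755} \approx 2.8901 \cdot 10^{-5}$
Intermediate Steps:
$E{\left(s,p \right)} = 0$
$\frac{\left(-91472\right) \frac{1}{-96952}}{32864 - H{\left(g{\left(E{\left(5,-3 \right)},7 \right)},219 \right)}} = \frac{\left(-91472\right) \frac{1}{-96952}}{32864 - 219} = \frac{\left(-91472\right) \left(- \frac{1}{96952}\right)}{32864 - 219} = \frac{11434}{12119 \cdot 32645} = \frac{11434}{12119} \cdot \frac{1}{32645} = \frac{11434}{395624755}$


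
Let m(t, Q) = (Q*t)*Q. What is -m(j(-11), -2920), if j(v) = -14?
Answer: 119369600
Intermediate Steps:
m(t, Q) = t*Q**2
-m(j(-11), -2920) = -(-14)*(-2920)**2 = -(-14)*8526400 = -1*(-119369600) = 119369600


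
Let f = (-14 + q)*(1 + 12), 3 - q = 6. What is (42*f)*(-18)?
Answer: 167076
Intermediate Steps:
q = -3 (q = 3 - 1*6 = 3 - 6 = -3)
f = -221 (f = (-14 - 3)*(1 + 12) = -17*13 = -221)
(42*f)*(-18) = (42*(-221))*(-18) = -9282*(-18) = 167076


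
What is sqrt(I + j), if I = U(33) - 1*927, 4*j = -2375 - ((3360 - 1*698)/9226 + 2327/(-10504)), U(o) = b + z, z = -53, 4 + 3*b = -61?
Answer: I*sqrt(199485266031653154)/11181912 ≈ 39.943*I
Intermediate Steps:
b = -65/3 (b = -4/3 + (1/3)*(-61) = -4/3 - 61/3 = -65/3 ≈ -21.667)
U(o) = -224/3 (U(o) = -65/3 - 53 = -224/3)
j = -8852596721/14909216 (j = (-2375 - ((3360 - 1*698)/9226 + 2327/(-10504)))/4 = (-2375 - ((3360 - 698)*(1/9226) + 2327*(-1/10504)))/4 = (-2375 - (2662*(1/9226) - 179/808))/4 = (-2375 - (1331/4613 - 179/808))/4 = (-2375 - 1*249721/3727304)/4 = (-2375 - 249721/3727304)/4 = (1/4)*(-8852596721/3727304) = -8852596721/14909216 ≈ -593.77)
I = -3005/3 (I = -224/3 - 1*927 = -224/3 - 927 = -3005/3 ≈ -1001.7)
sqrt(I + j) = sqrt(-3005/3 - 8852596721/14909216) = sqrt(-71359984243/44727648) = I*sqrt(199485266031653154)/11181912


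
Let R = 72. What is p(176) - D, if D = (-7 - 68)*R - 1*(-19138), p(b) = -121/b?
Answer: -219819/16 ≈ -13739.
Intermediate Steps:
D = 13738 (D = (-7 - 68)*72 - 1*(-19138) = -75*72 + 19138 = -5400 + 19138 = 13738)
p(176) - D = -121/176 - 1*13738 = -121*1/176 - 13738 = -11/16 - 13738 = -219819/16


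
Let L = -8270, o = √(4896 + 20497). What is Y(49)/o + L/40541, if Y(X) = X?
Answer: -8270/40541 + 49*√25393/25393 ≈ 0.10350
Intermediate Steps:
o = √25393 ≈ 159.35
Y(49)/o + L/40541 = 49/(√25393) - 8270/40541 = 49*(√25393/25393) - 8270*1/40541 = 49*√25393/25393 - 8270/40541 = -8270/40541 + 49*√25393/25393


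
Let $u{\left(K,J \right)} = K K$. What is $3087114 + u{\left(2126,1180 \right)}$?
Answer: $7606990$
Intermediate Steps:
$u{\left(K,J \right)} = K^{2}$
$3087114 + u{\left(2126,1180 \right)} = 3087114 + 2126^{2} = 3087114 + 4519876 = 7606990$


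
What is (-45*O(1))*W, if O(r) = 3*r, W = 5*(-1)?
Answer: 675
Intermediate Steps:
W = -5
(-45*O(1))*W = -135*(-5) = 675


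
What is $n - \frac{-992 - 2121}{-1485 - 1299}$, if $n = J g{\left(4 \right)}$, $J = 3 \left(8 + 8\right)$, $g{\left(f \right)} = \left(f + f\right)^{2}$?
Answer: $\frac{8549335}{2784} \approx 3070.9$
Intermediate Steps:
$g{\left(f \right)} = 4 f^{2}$ ($g{\left(f \right)} = \left(2 f\right)^{2} = 4 f^{2}$)
$J = 48$ ($J = 3 \cdot 16 = 48$)
$n = 3072$ ($n = 48 \cdot 4 \cdot 4^{2} = 48 \cdot 4 \cdot 16 = 48 \cdot 64 = 3072$)
$n - \frac{-992 - 2121}{-1485 - 1299} = 3072 - \frac{-992 - 2121}{-1485 - 1299} = 3072 - - \frac{3113}{-2784} = 3072 - \left(-3113\right) \left(- \frac{1}{2784}\right) = 3072 - \frac{3113}{2784} = \frac{8549335}{2784}$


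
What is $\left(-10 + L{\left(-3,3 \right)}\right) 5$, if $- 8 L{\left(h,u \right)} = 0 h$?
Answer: $-50$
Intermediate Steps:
$L{\left(h,u \right)} = 0$ ($L{\left(h,u \right)} = - \frac{0 h}{8} = \left(- \frac{1}{8}\right) 0 = 0$)
$\left(-10 + L{\left(-3,3 \right)}\right) 5 = \left(-10 + 0\right) 5 = \left(-10\right) 5 = -50$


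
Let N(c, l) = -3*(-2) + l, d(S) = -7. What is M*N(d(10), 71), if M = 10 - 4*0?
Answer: 770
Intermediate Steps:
N(c, l) = 6 + l
M = 10 (M = 10 + 0 = 10)
M*N(d(10), 71) = 10*(6 + 71) = 10*77 = 770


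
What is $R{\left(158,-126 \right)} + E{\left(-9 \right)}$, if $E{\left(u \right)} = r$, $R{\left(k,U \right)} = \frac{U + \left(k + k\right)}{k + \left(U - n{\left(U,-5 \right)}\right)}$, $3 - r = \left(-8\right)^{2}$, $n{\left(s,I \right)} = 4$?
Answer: $- \frac{759}{14} \approx -54.214$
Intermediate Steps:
$r = -61$ ($r = 3 - \left(-8\right)^{2} = 3 - 64 = -61$)
$R{\left(k,U \right)} = \frac{U + 2 k}{-4 + U + k}$ ($R{\left(k,U \right)} = \frac{U + \left(k + k\right)}{k + \left(U - 4\right)} = \frac{U + 2 k}{k + \left(U - 4\right)} = \frac{U + 2 k}{k + \left(-4 + U\right)} = \frac{U + 2 k}{-4 + U + k}$)
$E{\left(u \right)} = -61$
$R{\left(158,-126 \right)} + E{\left(-9 \right)} = \frac{-126 + 2 \cdot 158}{-4 - 126 + 158} - 61 = \frac{-126 + 316}{28} - 61 = \frac{1}{28} \cdot 190 - 61 = \frac{95}{14} - 61 = - \frac{759}{14}$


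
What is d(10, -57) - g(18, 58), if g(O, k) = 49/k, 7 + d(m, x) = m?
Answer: 125/58 ≈ 2.1552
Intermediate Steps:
d(m, x) = -7 + m
d(10, -57) - g(18, 58) = (-7 + 10) - 49/58 = 3 - 49/58 = 125/58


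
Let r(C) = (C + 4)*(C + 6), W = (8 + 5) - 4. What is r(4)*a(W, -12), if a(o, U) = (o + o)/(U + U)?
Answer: -60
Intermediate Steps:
W = 9 (W = 13 - 4 = 9)
r(C) = (4 + C)*(6 + C)
a(o, U) = o/U (a(o, U) = (2*o)/((2*U)) = (2*o)*(1/(2*U)) = o/U)
r(4)*a(W, -12) = (24 + 4**2 + 10*4)*(9/(-12)) = (24 + 16 + 40)*(9*(-1/12)) = 80*(-3/4) = -60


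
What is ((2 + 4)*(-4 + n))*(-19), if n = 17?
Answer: -1482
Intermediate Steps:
((2 + 4)*(-4 + n))*(-19) = ((2 + 4)*(-4 + 17))*(-19) = (6*13)*(-19) = 78*(-19) = -1482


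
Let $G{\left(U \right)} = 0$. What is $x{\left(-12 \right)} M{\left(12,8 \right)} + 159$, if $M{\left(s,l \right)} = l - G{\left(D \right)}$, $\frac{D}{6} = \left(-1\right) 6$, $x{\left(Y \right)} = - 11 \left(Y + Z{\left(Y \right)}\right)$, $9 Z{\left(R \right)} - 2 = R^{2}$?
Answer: $- \frac{1913}{9} \approx -212.56$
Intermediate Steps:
$Z{\left(R \right)} = \frac{2}{9} + \frac{R^{2}}{9}$
$x{\left(Y \right)} = - \frac{22}{9} - 11 Y - \frac{11 Y^{2}}{9}$ ($x{\left(Y \right)} = - 11 \left(Y + \left(\frac{2}{9} + \frac{Y^{2}}{9}\right)\right) = - 11 \left(\frac{2}{9} + Y + \frac{Y^{2}}{9}\right) = - \frac{22}{9} - 11 Y - \frac{11 Y^{2}}{9}$)
$D = -36$ ($D = 6 \left(\left(-1\right) 6\right) = 6 \left(-6\right) = -36$)
$M{\left(s,l \right)} = l$ ($M{\left(s,l \right)} = l - 0 = l + 0 = l$)
$x{\left(-12 \right)} M{\left(12,8 \right)} + 159 = \left(- \frac{22}{9} - -132 - \frac{11 \left(-12\right)^{2}}{9}\right) 8 + 159 = \left(- \frac{22}{9} + 132 - 176\right) 8 + 159 = \left(- \frac{418}{9}\right) 8 + 159 = - \frac{3344}{9} + 159 = - \frac{1913}{9}$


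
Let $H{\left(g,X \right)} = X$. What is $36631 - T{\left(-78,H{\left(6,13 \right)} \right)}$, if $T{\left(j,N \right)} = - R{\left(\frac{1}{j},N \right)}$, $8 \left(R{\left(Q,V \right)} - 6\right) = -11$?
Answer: $\frac{293085}{8} \approx 36636.0$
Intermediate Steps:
$R{\left(Q,V \right)} = \frac{37}{8}$ ($R{\left(Q,V \right)} = 6 + \frac{1}{8} \left(-11\right) = 6 - \frac{11}{8} = \frac{37}{8}$)
$T{\left(j,N \right)} = - \frac{37}{8}$ ($T{\left(j,N \right)} = \left(-1\right) \frac{37}{8} = - \frac{37}{8}$)
$36631 - T{\left(-78,H{\left(6,13 \right)} \right)} = 36631 - - \frac{37}{8} = 36631 + \frac{37}{8} = \frac{293085}{8}$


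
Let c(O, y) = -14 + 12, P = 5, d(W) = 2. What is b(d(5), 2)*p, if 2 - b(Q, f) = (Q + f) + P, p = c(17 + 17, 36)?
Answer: 14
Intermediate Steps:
c(O, y) = -2
p = -2
b(Q, f) = -3 - Q - f (b(Q, f) = 2 - ((Q + f) + 5) = 2 - (5 + Q + f) = 2 + (-5 - Q - f) = -3 - Q - f)
b(d(5), 2)*p = (-3 - 1*2 - 1*2)*(-2) = (-3 - 2 - 2)*(-2) = -7*(-2) = 14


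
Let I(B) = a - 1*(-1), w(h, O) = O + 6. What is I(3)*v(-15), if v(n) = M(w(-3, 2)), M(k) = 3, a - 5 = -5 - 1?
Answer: 0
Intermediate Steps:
a = -1 (a = 5 + (-5 - 1) = 5 - 6 = -1)
w(h, O) = 6 + O
v(n) = 3
I(B) = 0 (I(B) = -1 - 1*(-1) = -1 + 1 = 0)
I(3)*v(-15) = 0*3 = 0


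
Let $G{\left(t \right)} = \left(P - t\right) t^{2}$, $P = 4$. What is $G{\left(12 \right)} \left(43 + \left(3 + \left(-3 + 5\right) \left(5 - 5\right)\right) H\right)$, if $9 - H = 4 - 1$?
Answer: $-70272$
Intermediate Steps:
$H = 6$ ($H = 9 - \left(4 - 1\right) = 9 - 3 = 6$)
$G{\left(t \right)} = t^{2} \left(4 - t\right)$ ($G{\left(t \right)} = \left(4 - t\right) t^{2} = t^{2} \left(4 - t\right)$)
$G{\left(12 \right)} \left(43 + \left(3 + \left(-3 + 5\right) \left(5 - 5\right)\right) H\right) = 12^{2} \left(4 - 12\right) \left(43 + \left(3 + \left(-3 + 5\right) \left(5 - 5\right)\right) 6\right) = 144 \left(4 - 12\right) \left(43 + \left(3 + 2 \cdot 0\right) 6\right) = 144 \left(-8\right) \left(43 + \left(3 + 0\right) 6\right) = - 1152 \left(43 + 3 \cdot 6\right) = - 1152 \left(43 + 18\right) = \left(-1152\right) 61 = -70272$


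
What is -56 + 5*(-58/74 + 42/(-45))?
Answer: -7169/111 ≈ -64.586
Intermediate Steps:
-56 + 5*(-58/74 + 42/(-45)) = -56 + 5*(-58*1/74 + 42*(-1/45)) = -56 + 5*(-29/37 - 14/15) = -56 + 5*(-953/555) = -56 - 953/111 = -7169/111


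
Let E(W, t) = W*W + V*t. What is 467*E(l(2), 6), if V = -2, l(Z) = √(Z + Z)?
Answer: -3736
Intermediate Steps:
l(Z) = √2*√Z (l(Z) = √(2*Z) = √2*√Z)
E(W, t) = W² - 2*t (E(W, t) = W*W - 2*t = W² - 2*t)
467*E(l(2), 6) = 467*((√2*√2)² - 2*6) = 467*(2² - 12) = 467*(4 - 12) = 467*(-8) = -3736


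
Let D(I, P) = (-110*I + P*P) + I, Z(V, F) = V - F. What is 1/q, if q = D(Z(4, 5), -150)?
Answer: 1/22609 ≈ 4.4230e-5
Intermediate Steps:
D(I, P) = P² - 109*I (D(I, P) = (-110*I + P²) + I = (P² - 110*I) + I = P² - 109*I)
q = 22609 (q = (-150)² - 109*(4 - 1*5) = 22500 - 109*(4 - 5) = 22500 - 109*(-1) = 22500 + 109 = 22609)
1/q = 1/22609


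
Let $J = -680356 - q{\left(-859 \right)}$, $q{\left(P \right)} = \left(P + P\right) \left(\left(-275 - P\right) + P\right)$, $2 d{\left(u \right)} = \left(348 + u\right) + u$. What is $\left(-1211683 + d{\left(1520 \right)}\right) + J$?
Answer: $-2362795$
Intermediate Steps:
$d{\left(u \right)} = 174 + u$ ($d{\left(u \right)} = \frac{\left(348 + u\right) + u}{2} = \frac{348 + 2 u}{2} = 174 + u$)
$q{\left(P \right)} = - 550 P$ ($q{\left(P \right)} = 2 P \left(-275\right) = - 550 P$)
$J = -1152806$ ($J = -680356 - \left(-550\right) \left(-859\right) = -680356 - 472450 = -1152806$)
$\left(-1211683 + d{\left(1520 \right)}\right) + J = \left(-1211683 + \left(174 + 1520\right)\right) - 1152806 = \left(-1211683 + 1694\right) - 1152806 = -1209989 - 1152806 = -2362795$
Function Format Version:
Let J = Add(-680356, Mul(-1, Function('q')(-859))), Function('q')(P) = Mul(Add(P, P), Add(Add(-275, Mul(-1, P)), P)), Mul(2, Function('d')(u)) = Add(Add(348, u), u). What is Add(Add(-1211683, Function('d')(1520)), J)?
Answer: -2362795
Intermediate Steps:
Function('d')(u) = Add(174, u) (Function('d')(u) = Mul(Rational(1, 2), Add(Add(348, u), u)) = Mul(Rational(1, 2), Add(348, Mul(2, u))) = Add(174, u))
Function('q')(P) = Mul(-550, P) (Function('q')(P) = Mul(Mul(2, P), -275) = Mul(-550, P))
J = -1152806 (J = Add(-680356, Mul(-1, Mul(-550, -859))) = Add(-680356, Mul(-1, 472450)) = Add(-680356, -472450) = -1152806)
Add(Add(-1211683, Function('d')(1520)), J) = Add(Add(-1211683, Add(174, 1520)), -1152806) = Add(Add(-1211683, 1694), -1152806) = Add(-1209989, -1152806) = -2362795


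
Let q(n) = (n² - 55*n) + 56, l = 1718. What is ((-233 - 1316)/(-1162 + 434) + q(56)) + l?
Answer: 1333789/728 ≈ 1832.1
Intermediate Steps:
q(n) = 56 + n² - 55*n
((-233 - 1316)/(-1162 + 434) + q(56)) + l = ((-233 - 1316)/(-1162 + 434) + (56 + 56² - 55*56)) + 1718 = (-1549/(-728) + (56 + 3136 - 3080)) + 1718 = (-1549*(-1/728) + 112) + 1718 = (1549/728 + 112) + 1718 = 83085/728 + 1718 = 1333789/728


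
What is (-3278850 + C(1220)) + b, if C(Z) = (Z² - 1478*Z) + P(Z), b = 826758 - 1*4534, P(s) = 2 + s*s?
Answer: -1282984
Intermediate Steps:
P(s) = 2 + s²
b = 822224 (b = 826758 - 4534 = 822224)
C(Z) = 2 - 1478*Z + 2*Z² (C(Z) = (Z² - 1478*Z) + (2 + Z²) = 2 - 1478*Z + 2*Z²)
(-3278850 + C(1220)) + b = (-3278850 + (2 - 1478*1220 + 2*1220²)) + 822224 = (-3278850 + (2 - 1803160 + 2*1488400)) + 822224 = (-3278850 + (2 - 1803160 + 2976800)) + 822224 = (-3278850 + 1173642) + 822224 = -2105208 + 822224 = -1282984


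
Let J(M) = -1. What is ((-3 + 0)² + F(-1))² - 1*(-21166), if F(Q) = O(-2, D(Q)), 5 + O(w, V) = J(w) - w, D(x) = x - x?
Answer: 21191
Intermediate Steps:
D(x) = 0
O(w, V) = -6 - w (O(w, V) = -5 + (-1 - w) = -6 - w)
F(Q) = -4 (F(Q) = -6 - 1*(-2) = -6 + 2 = -4)
((-3 + 0)² + F(-1))² - 1*(-21166) = ((-3 + 0)² - 4)² - 1*(-21166) = ((-3)² - 4)² + 21166 = (9 - 4)² + 21166 = 5² + 21166 = 25 + 21166 = 21191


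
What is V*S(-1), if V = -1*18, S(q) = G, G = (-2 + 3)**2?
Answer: -18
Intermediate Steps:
G = 1 (G = 1**2 = 1)
S(q) = 1
V = -18
V*S(-1) = -18*1 = -18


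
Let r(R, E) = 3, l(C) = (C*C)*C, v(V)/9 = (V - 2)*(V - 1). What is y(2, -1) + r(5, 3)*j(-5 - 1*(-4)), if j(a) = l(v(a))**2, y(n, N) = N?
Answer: 74384733887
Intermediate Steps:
v(V) = 9*(-1 + V)*(-2 + V) (v(V) = 9*((V - 2)*(V - 1)) = 9*((-2 + V)*(-1 + V)) = 9*((-1 + V)*(-2 + V)) = 9*(-1 + V)*(-2 + V))
l(C) = C**3 (l(C) = C**2*C = C**3)
j(a) = (18 - 27*a + 9*a**2)**6 (j(a) = ((18 - 27*a + 9*a**2)**3)**2 = (18 - 27*a + 9*a**2)**6)
y(2, -1) + r(5, 3)*j(-5 - 1*(-4)) = -1 + 3*(531441*(2 + (-5 - 1*(-4))**2 - 3*(-5 - 1*(-4)))**6) = -1 + 3*(531441*(2 + (-5 + 4)**2 - 3*(-5 + 4))**6) = -1 + 3*(531441*(2 + (-1)**2 - 3*(-1))**6) = -1 + 3*(531441*(2 + 1 + 3)**6) = -1 + 3*(531441*6**6) = -1 + 3*(531441*46656) = -1 + 3*24794911296 = -1 + 74384733888 = 74384733887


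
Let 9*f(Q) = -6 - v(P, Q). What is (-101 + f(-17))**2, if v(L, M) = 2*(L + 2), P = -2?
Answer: 93025/9 ≈ 10336.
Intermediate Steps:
v(L, M) = 4 + 2*L (v(L, M) = 2*(2 + L) = 4 + 2*L)
f(Q) = -2/3 (f(Q) = (-6 - (4 + 2*(-2)))/9 = (-6 - (4 - 4))/9 = (-6 - 1*0)/9 = (-6 + 0)/9 = (1/9)*(-6) = -2/3)
(-101 + f(-17))**2 = (-101 - 2/3)**2 = (-305/3)**2 = 93025/9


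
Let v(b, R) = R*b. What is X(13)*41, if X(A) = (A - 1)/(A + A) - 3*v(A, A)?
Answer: -269985/13 ≈ -20768.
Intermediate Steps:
X(A) = -3*A**2 + (-1 + A)/(2*A) (X(A) = (A - 1)/(A + A) - 3*A*A = (-1 + A)/((2*A)) - 3*A**2 = (-1 + A)*(1/(2*A)) - 3*A**2 = (-1 + A)/(2*A) - 3*A**2 = -3*A**2 + (-1 + A)/(2*A))
X(13)*41 = ((1/2)*(-1 + 13 - 6*13**3)/13)*41 = ((1/2)*(1/13)*(-1 + 13 - 6*2197))*41 = ((1/2)*(1/13)*(-1 + 13 - 13182))*41 = ((1/2)*(1/13)*(-13170))*41 = -6585/13*41 = -269985/13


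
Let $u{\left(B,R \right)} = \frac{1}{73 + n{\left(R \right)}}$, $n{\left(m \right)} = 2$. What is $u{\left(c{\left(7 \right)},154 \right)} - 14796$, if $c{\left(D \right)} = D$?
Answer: $- \frac{1109699}{75} \approx -14796.0$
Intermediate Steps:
$u{\left(B,R \right)} = \frac{1}{75}$ ($u{\left(B,R \right)} = \frac{1}{73 + 2} = \frac{1}{75}$)
$u{\left(c{\left(7 \right)},154 \right)} - 14796 = \frac{1}{75} - 14796 = - \frac{1109699}{75}$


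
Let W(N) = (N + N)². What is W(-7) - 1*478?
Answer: -282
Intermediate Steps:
W(N) = 4*N² (W(N) = (2*N)² = 4*N²)
W(-7) - 1*478 = 4*(-7)² - 1*478 = 4*49 - 478 = 196 - 478 = -282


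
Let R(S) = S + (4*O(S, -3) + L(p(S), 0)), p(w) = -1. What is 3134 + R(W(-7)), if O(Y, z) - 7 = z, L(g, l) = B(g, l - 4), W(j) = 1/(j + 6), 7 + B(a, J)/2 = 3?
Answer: 3141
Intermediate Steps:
B(a, J) = -8 (B(a, J) = -14 + 2*3 = -14 + 6 = -8)
W(j) = 1/(6 + j)
L(g, l) = -8
O(Y, z) = 7 + z
R(S) = 8 + S (R(S) = S + (4*(7 - 3) - 8) = S + (4*4 - 8) = S + (16 - 8) = S + 8 = 8 + S)
3134 + R(W(-7)) = 3134 + (8 + 1/(6 - 7)) = 3134 + (8 + 1/(-1)) = 3134 + (8 - 1) = 3134 + 7 = 3141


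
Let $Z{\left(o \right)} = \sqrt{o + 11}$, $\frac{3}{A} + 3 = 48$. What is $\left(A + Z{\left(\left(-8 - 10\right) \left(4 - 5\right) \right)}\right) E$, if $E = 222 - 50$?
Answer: $\frac{172}{15} + 172 \sqrt{29} \approx 937.71$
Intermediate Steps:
$A = \frac{1}{15}$ ($A = \frac{3}{-3 + 48} = \frac{3}{45} = 3 \cdot \frac{1}{45} = \frac{1}{15} \approx 0.066667$)
$Z{\left(o \right)} = \sqrt{11 + o}$
$E = 172$ ($E = 222 - 50 = 172$)
$\left(A + Z{\left(\left(-8 - 10\right) \left(4 - 5\right) \right)}\right) E = \left(\frac{1}{15} + \sqrt{11 + \left(-8 - 10\right) \left(4 - 5\right)}\right) 172 = \left(\frac{1}{15} + \sqrt{11 - -18}\right) 172 = \left(\frac{1}{15} + \sqrt{11 + 18}\right) 172 = \left(\frac{1}{15} + \sqrt{29}\right) 172 = \frac{172}{15} + 172 \sqrt{29}$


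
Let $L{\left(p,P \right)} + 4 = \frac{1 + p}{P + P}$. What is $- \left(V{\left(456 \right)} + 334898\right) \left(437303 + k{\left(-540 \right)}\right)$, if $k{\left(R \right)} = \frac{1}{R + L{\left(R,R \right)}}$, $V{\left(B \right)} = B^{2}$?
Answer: $- \frac{139339272982015942}{586981} \approx -2.3738 \cdot 10^{11}$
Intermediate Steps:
$L{\left(p,P \right)} = -4 + \frac{1 + p}{2 P}$ ($L{\left(p,P \right)} = -4 + \frac{1 + p}{P + P} = -4 + \frac{1 + p}{2 P}$)
$k{\left(R \right)} = \frac{1}{R + \frac{1 - 7 R}{2 R}}$ ($k{\left(R \right)} = \frac{1}{R + \frac{1 + R - 8 R}{2 R}} = \frac{1}{R + \frac{1 - 7 R}{2 R}}$)
$- \left(V{\left(456 \right)} + 334898\right) \left(437303 + k{\left(-540 \right)}\right) = - \left(456^{2} + 334898\right) \left(437303 + 2 \left(-540\right) \frac{1}{1 - -3780 + 2 \left(-540\right)^{2}}\right) = - \left(207936 + 334898\right) \left(437303 + 2 \left(-540\right) \frac{1}{1 + 3780 + 2 \cdot 291600}\right) = - 542834 \left(437303 + 2 \left(-540\right) \frac{1}{1 + 3780 + 583200}\right) = - 542834 \left(437303 + 2 \left(-540\right) \frac{1}{586981}\right) = - 542834 \left(437303 - \frac{1080}{586981}\right) = - \frac{542834 \cdot 256688551163}{586981} = \left(-1\right) \frac{139339272982015942}{586981} = - \frac{139339272982015942}{586981}$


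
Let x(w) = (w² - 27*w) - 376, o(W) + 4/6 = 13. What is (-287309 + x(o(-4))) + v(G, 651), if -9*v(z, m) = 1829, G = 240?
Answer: -2592622/9 ≈ -2.8807e+5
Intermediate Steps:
v(z, m) = -1829/9 (v(z, m) = -⅑*1829 = -1829/9)
o(W) = 37/3 (o(W) = -⅔ + 13 = 37/3)
x(w) = -376 + w² - 27*w
(-287309 + x(o(-4))) + v(G, 651) = (-287309 + (-376 + (37/3)² - 27*37/3)) - 1829/9 = (-287309 + (-376 + 1369/9 - 333)) - 1829/9 = (-287309 - 5012/9) - 1829/9 = -2590793/9 - 1829/9 = -2592622/9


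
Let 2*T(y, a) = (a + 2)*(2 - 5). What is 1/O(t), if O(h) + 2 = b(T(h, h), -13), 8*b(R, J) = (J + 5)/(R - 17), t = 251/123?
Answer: -1891/3700 ≈ -0.51108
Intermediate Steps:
t = 251/123 (t = 251*(1/123) = 251/123 ≈ 2.0406)
T(y, a) = -3 - 3*a/2 (T(y, a) = ((a + 2)*(2 - 5))/2 = ((2 + a)*(-3))/2 = (-6 - 3*a)/2 = -3 - 3*a/2)
b(R, J) = (5 + J)/(8*(-17 + R)) (b(R, J) = ((J + 5)/(R - 17))/8 = ((5 + J)/(-17 + R))/8 = (5 + J)/(8*(-17 + R)))
O(h) = -2 - 1/(-20 - 3*h/2) (O(h) = -2 + (5 - 13)/(8*(-17 + (-3 - 3*h/2))) = -2 + (⅛)*(-8)/(-20 - 3*h/2) = -2 - 1/(-20 - 3*h/2))
1/O(t) = 1/(6*(-13 - 1*251/123)/(40 + 3*(251/123))) = 1/(6*(-13 - 251/123)/(40 + 251/41)) = 1/(6*(-1850/123)/(1891/41)) = 1/(6*(41/1891)*(-1850/123)) = 1/(-3700/1891) = -1891/3700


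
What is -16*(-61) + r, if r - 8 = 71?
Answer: 1055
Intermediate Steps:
r = 79 (r = 8 + 71 = 79)
-16*(-61) + r = -16*(-61) + 79 = 976 + 79 = 1055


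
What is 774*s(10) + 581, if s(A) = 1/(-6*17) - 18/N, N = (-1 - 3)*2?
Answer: 78707/34 ≈ 2314.9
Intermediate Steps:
N = -8 (N = -4*2 = -8)
s(A) = 457/204 (s(A) = 1/(-6*17) - 18/(-8) = -⅙*1/17 - 18*(-⅛) = -1/102 + 9/4 = 457/204)
774*s(10) + 581 = 774*(457/204) + 581 = 58953/34 + 581 = 78707/34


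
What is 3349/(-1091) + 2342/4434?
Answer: -6147172/2418747 ≈ -2.5415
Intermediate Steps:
3349/(-1091) + 2342/4434 = 3349*(-1/1091) + 2342*(1/4434) = -3349/1091 + 1171/2217 = -6147172/2418747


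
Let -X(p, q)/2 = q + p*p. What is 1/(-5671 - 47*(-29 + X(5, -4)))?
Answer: -1/2334 ≈ -0.00042845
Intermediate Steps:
X(p, q) = -2*q - 2*p² (X(p, q) = -2*(q + p*p) = -2*(q + p²) = -2*q - 2*p²)
1/(-5671 - 47*(-29 + X(5, -4))) = 1/(-5671 - 47*(-29 + (-2*(-4) - 2*5²))) = 1/(-5671 - 47*(-29 + (8 - 2*25))) = 1/(-5671 - 47*(-29 + (8 - 50))) = 1/(-5671 - 47*(-29 - 42)) = 1/(-5671 - 47*(-71)) = 1/(-5671 + 3337) = 1/(-2334) = -1/2334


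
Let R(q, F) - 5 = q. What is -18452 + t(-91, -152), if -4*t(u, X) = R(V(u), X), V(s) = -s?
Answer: -18476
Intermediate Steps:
R(q, F) = 5 + q
t(u, X) = -5/4 + u/4 (t(u, X) = -(5 - u)/4 = -5/4 + u/4)
-18452 + t(-91, -152) = -18452 + (-5/4 + (¼)*(-91)) = -18452 + (-5/4 - 91/4) = -18452 - 24 = -18476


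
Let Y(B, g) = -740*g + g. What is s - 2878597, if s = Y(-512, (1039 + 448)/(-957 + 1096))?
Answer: -401223876/139 ≈ -2.8865e+6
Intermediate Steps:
Y(B, g) = -739*g
s = -1098893/139 (s = -739*(1039 + 448)/(-957 + 1096) = -1098893/139 ≈ -7905.7)
s - 2878597 = -1098893/139 - 2878597 = -401223876/139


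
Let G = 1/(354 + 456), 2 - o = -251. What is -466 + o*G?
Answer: -377207/810 ≈ -465.69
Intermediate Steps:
o = 253 (o = 2 - 1*(-251) = 2 + 251 = 253)
G = 1/810 ≈ 0.0012346
-466 + o*G = -466 + 253*(1/810) = -466 + 253/810 = -377207/810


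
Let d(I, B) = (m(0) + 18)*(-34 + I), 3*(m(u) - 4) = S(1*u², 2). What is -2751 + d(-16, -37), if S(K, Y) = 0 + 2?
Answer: -11653/3 ≈ -3884.3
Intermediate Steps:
S(K, Y) = 2
m(u) = 14/3 (m(u) = 4 + (⅓)*2 = 4 + ⅔ = 14/3)
d(I, B) = -2312/3 + 68*I/3 (d(I, B) = (14/3 + 18)*(-34 + I) = 68*(-34 + I)/3 = -2312/3 + 68*I/3)
-2751 + d(-16, -37) = -2751 + (-2312/3 + (68/3)*(-16)) = -2751 + (-2312/3 - 1088/3) = -2751 - 3400/3 = -11653/3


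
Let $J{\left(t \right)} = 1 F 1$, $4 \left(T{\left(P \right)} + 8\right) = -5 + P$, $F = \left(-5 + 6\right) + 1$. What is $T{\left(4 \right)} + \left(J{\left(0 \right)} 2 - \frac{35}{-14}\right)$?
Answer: $- \frac{7}{4} \approx -1.75$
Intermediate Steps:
$F = 2$ ($F = 1 + 1 = 2$)
$T{\left(P \right)} = - \frac{37}{4} + \frac{P}{4}$ ($T{\left(P \right)} = -8 + \frac{-5 + P}{4} = -8 + \left(- \frac{5}{4} + \frac{P}{4}\right) = - \frac{37}{4} + \frac{P}{4}$)
$J{\left(t \right)} = 2$ ($J{\left(t \right)} = 1 \cdot 2 \cdot 1 = 2 \cdot 1 = 2$)
$T{\left(4 \right)} + \left(J{\left(0 \right)} 2 - \frac{35}{-14}\right) = \left(- \frac{37}{4} + \frac{1}{4} \cdot 4\right) + \left(2 \cdot 2 - \frac{35}{-14}\right) = \left(- \frac{37}{4} + 1\right) + \left(4 - - \frac{5}{2}\right) = - \frac{33}{4} + \left(4 + \frac{5}{2}\right) = - \frac{33}{4} + \frac{13}{2} = - \frac{7}{4}$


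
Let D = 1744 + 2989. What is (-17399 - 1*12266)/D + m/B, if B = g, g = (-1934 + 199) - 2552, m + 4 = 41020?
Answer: -107100861/6763457 ≈ -15.835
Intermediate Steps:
m = 41016 (m = -4 + 41020 = 41016)
g = -4287 (g = -1735 - 2552 = -4287)
D = 4733
B = -4287
(-17399 - 1*12266)/D + m/B = (-17399 - 1*12266)/4733 + 41016/(-4287) = (-17399 - 12266)*(1/4733) + 41016*(-1/4287) = -29665*1/4733 - 13672/1429 = -29665/4733 - 13672/1429 = -107100861/6763457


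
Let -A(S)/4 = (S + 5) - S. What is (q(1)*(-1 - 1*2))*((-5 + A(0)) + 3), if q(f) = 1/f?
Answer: 66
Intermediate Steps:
A(S) = -20 (A(S) = -4*((S + 5) - S) = -4*((5 + S) - S) = -4*5 = -20)
(q(1)*(-1 - 1*2))*((-5 + A(0)) + 3) = ((-1 - 1*2)/1)*((-5 - 20) + 3) = (1*(-1 - 2))*(-25 + 3) = (1*(-3))*(-22) = -3*(-22) = 66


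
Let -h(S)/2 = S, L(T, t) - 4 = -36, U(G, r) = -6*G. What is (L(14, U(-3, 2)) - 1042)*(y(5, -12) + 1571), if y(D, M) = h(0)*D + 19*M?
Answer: -1442382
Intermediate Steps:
L(T, t) = -32 (L(T, t) = 4 - 36 = -32)
h(S) = -2*S
y(D, M) = 19*M (y(D, M) = (-2*0)*D + 19*M = 0*D + 19*M = 0 + 19*M = 19*M)
(L(14, U(-3, 2)) - 1042)*(y(5, -12) + 1571) = (-32 - 1042)*(19*(-12) + 1571) = -1074*(-228 + 1571) = -1074*1343 = -1442382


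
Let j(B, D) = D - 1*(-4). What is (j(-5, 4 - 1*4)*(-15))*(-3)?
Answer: 180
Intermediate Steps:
j(B, D) = 4 + D (j(B, D) = D + 4 = 4 + D)
(j(-5, 4 - 1*4)*(-15))*(-3) = ((4 + (4 - 1*4))*(-15))*(-3) = ((4 + (4 - 4))*(-15))*(-3) = ((4 + 0)*(-15))*(-3) = (4*(-15))*(-3) = -60*(-3) = 180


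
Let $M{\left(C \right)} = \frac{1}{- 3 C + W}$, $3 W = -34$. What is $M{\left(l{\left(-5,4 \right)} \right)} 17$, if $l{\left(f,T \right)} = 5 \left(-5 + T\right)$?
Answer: $\frac{51}{11} \approx 4.6364$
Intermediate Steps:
$W = - \frac{34}{3}$ ($W = \frac{1}{3} \left(-34\right) = - \frac{34}{3} \approx -11.333$)
$l{\left(f,T \right)} = -25 + 5 T$
$M{\left(C \right)} = \frac{1}{- \frac{34}{3} - 3 C}$ ($M{\left(C \right)} = \frac{1}{- 3 C - \frac{34}{3}} = \frac{1}{- \frac{34}{3} - 3 C}$)
$M{\left(l{\left(-5,4 \right)} \right)} 17 = - \frac{3}{34 + 9 \left(-25 + 5 \cdot 4\right)} 17 = - \frac{3}{34 + 9 \left(-25 + 20\right)} 17 = - \frac{3}{34 + 9 \left(-5\right)} 17 = - \frac{3}{34 - 45} \cdot 17 = - \frac{3}{-11} \cdot 17 = \left(-3\right) \left(- \frac{1}{11}\right) 17 = \frac{3}{11} \cdot 17 = \frac{51}{11}$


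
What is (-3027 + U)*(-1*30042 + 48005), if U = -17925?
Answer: -376360776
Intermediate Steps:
(-3027 + U)*(-1*30042 + 48005) = (-3027 - 17925)*(-1*30042 + 48005) = -20952*(-30042 + 48005) = -20952*17963 = -376360776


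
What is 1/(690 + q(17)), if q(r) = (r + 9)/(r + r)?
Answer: 17/11743 ≈ 0.0014477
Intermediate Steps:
q(r) = (9 + r)/(2*r) (q(r) = (9 + r)/((2*r)) = (9 + r)*(1/(2*r)) = (9 + r)/(2*r))
1/(690 + q(17)) = 1/(690 + (½)*(9 + 17)/17) = 1/(690 + (½)*(1/17)*26) = 1/(690 + 13/17) = 1/(11743/17) = 17/11743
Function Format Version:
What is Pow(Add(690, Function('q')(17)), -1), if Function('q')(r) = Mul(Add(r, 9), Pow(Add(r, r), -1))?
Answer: Rational(17, 11743) ≈ 0.0014477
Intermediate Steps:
Function('q')(r) = Mul(Rational(1, 2), Pow(r, -1), Add(9, r)) (Function('q')(r) = Mul(Add(9, r), Pow(Mul(2, r), -1)) = Mul(Add(9, r), Mul(Rational(1, 2), Pow(r, -1))) = Mul(Rational(1, 2), Pow(r, -1), Add(9, r)))
Pow(Add(690, Function('q')(17)), -1) = Pow(Add(690, Mul(Rational(1, 2), Pow(17, -1), Add(9, 17))), -1) = Pow(Add(690, Mul(Rational(1, 2), Rational(1, 17), 26)), -1) = Pow(Add(690, Rational(13, 17)), -1) = Pow(Rational(11743, 17), -1) = Rational(17, 11743)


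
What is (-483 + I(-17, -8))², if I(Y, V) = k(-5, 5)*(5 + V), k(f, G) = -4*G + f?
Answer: 166464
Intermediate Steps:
k(f, G) = f - 4*G
I(Y, V) = -125 - 25*V (I(Y, V) = (-5 - 4*5)*(5 + V) = (-5 - 20)*(5 + V) = -25*(5 + V) = -125 - 25*V)
(-483 + I(-17, -8))² = (-483 + (-125 - 25*(-8)))² = (-483 + (-125 + 200))² = (-483 + 75)² = (-408)² = 166464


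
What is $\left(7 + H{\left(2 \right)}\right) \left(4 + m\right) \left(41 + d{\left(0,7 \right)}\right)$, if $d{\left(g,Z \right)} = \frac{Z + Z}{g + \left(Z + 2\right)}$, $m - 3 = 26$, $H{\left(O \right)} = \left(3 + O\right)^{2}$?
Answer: $\frac{134816}{3} \approx 44939.0$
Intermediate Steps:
$m = 29$ ($m = 3 + 26 = 29$)
$d{\left(g,Z \right)} = \frac{2 Z}{2 + Z + g}$ ($d{\left(g,Z \right)} = \frac{2 Z}{g + \left(2 + Z\right)} = \frac{2 Z}{2 + Z + g}$)
$\left(7 + H{\left(2 \right)}\right) \left(4 + m\right) \left(41 + d{\left(0,7 \right)}\right) = \left(7 + \left(3 + 2\right)^{2}\right) \left(4 + 29\right) \left(41 + 2 \cdot 7 \frac{1}{2 + 7 + 0}\right) = \left(7 + 5^{2}\right) 33 \left(41 + 2 \cdot 7 \cdot \frac{1}{9}\right) = \left(7 + 25\right) 33 \left(41 + 2 \cdot 7 \cdot \frac{1}{9}\right) = 32 \cdot 33 \left(41 + \frac{14}{9}\right) = 1056 \cdot \frac{383}{9} = \frac{134816}{3}$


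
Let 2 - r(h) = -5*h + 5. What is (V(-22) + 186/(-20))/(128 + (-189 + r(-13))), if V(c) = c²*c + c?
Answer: 106793/1290 ≈ 82.785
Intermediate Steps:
V(c) = c + c³ (V(c) = c³ + c = c + c³)
r(h) = -3 + 5*h (r(h) = 2 - (-5*h + 5) = 2 - (5 - 5*h) = 2 + (-5 + 5*h) = -3 + 5*h)
(V(-22) + 186/(-20))/(128 + (-189 + r(-13))) = ((-22 + (-22)³) + 186/(-20))/(128 + (-189 + (-3 + 5*(-13)))) = ((-22 - 10648) + 186*(-1/20))/(128 + (-189 + (-3 - 65))) = (-10670 - 93/10)/(128 + (-189 - 68)) = -106793/(10*(128 - 257)) = -106793/10/(-129) = -106793/10*(-1/129) = 106793/1290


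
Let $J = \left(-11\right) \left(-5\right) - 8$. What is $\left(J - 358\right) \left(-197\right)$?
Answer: $61267$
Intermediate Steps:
$J = 47$ ($J = 55 - 8 = 47$)
$\left(J - 358\right) \left(-197\right) = \left(47 - 358\right) \left(-197\right) = \left(-311\right) \left(-197\right) = 61267$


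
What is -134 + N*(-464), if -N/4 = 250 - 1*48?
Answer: 374778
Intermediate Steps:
N = -808 (N = -4*(250 - 1*48) = -4*(250 - 48) = -4*202 = -808)
-134 + N*(-464) = -134 - 808*(-464) = -134 + 374912 = 374778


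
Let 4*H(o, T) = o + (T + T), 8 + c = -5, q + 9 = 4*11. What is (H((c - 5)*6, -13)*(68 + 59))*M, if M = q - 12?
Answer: -195707/2 ≈ -97854.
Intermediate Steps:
q = 35 (q = -9 + 4*11 = -9 + 44 = 35)
c = -13 (c = -8 - 5 = -13)
H(o, T) = T/2 + o/4 (H(o, T) = (o + (T + T))/4 = (o + 2*T)/4 = T/2 + o/4)
M = 23 (M = 35 - 12 = 23)
(H((c - 5)*6, -13)*(68 + 59))*M = (((½)*(-13) + ((-13 - 5)*6)/4)*(68 + 59))*23 = ((-13/2 + (-18*6)/4)*127)*23 = ((-13/2 + (¼)*(-108))*127)*23 = ((-13/2 - 27)*127)*23 = -67/2*127*23 = -8509/2*23 = -195707/2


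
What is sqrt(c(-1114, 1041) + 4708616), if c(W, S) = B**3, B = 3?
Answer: sqrt(4708643) ≈ 2169.9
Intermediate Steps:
c(W, S) = 27 (c(W, S) = 3**3 = 27)
sqrt(c(-1114, 1041) + 4708616) = sqrt(27 + 4708616) = sqrt(4708643)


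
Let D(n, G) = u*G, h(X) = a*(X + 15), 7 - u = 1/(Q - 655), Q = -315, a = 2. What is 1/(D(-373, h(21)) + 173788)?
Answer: 485/84531656 ≈ 5.7375e-6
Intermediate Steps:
u = 6791/970 (u = 7 - 1/(-315 - 655) = 7 - 1/(-970) = 7 - 1*(-1/970) = 7 + 1/970 = 6791/970 ≈ 7.0010)
h(X) = 30 + 2*X (h(X) = 2*(X + 15) = 2*(15 + X) = 30 + 2*X)
D(n, G) = 6791*G/970
1/(D(-373, h(21)) + 173788) = 1/(6791*(30 + 2*21)/970 + 173788) = 1/(6791*(30 + 42)/970 + 173788) = 1/((6791/970)*72 + 173788) = 1/(244476/485 + 173788) = 1/(84531656/485) = 485/84531656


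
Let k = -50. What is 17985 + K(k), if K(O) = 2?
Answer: 17987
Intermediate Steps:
17985 + K(k) = 17985 + 2 = 17987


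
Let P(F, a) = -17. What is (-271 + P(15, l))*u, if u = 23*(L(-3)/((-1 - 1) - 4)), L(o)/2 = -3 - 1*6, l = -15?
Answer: -19872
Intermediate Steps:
L(o) = -18 (L(o) = 2*(-3 - 1*6) = 2*(-3 - 6) = 2*(-9) = -18)
u = 69 (u = 23*(-18/((-1 - 1) - 4)) = 23*(-18/(-2 - 4)) = 23*(-18/(-6)) = 23*(-⅙*(-18)) = 23*3 = 69)
(-271 + P(15, l))*u = (-271 - 17)*69 = -288*69 = -19872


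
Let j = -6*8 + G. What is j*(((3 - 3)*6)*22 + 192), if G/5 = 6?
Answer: -3456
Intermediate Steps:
G = 30 (G = 5*6 = 30)
j = -18 (j = -6*8 + 30 = -48 + 30 = -18)
j*(((3 - 3)*6)*22 + 192) = -18*(((3 - 3)*6)*22 + 192) = -18*((0*6)*22 + 192) = -18*(0*22 + 192) = -18*(0 + 192) = -18*192 = -3456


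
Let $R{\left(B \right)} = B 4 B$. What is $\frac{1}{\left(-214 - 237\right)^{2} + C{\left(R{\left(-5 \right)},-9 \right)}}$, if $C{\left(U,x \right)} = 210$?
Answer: $\frac{1}{203611} \approx 4.9113 \cdot 10^{-6}$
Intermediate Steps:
$R{\left(B \right)} = 4 B^{2}$ ($R{\left(B \right)} = 4 B B = 4 B^{2}$)
$\frac{1}{\left(-214 - 237\right)^{2} + C{\left(R{\left(-5 \right)},-9 \right)}} = \frac{1}{\left(-214 - 237\right)^{2} + 210} = \frac{1}{\left(-451\right)^{2} + 210} = \frac{1}{203401 + 210} = \frac{1}{203611}$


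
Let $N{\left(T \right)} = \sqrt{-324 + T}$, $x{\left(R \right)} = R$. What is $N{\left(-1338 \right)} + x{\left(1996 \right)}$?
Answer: $1996 + i \sqrt{1662} \approx 1996.0 + 40.768 i$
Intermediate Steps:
$N{\left(-1338 \right)} + x{\left(1996 \right)} = \sqrt{-324 - 1338} + 1996 = \sqrt{-1662} + 1996 = i \sqrt{1662} + 1996 = 1996 + i \sqrt{1662}$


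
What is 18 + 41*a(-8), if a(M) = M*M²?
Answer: -20974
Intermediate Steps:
a(M) = M³
18 + 41*a(-8) = 18 + 41*(-8)³ = 18 + 41*(-512) = 18 - 20992 = -20974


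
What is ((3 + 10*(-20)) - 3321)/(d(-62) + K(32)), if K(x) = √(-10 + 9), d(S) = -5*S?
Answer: -1090580/96101 + 3518*I/96101 ≈ -11.348 + 0.036607*I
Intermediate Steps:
K(x) = I (K(x) = √(-1) = I)
((3 + 10*(-20)) - 3321)/(d(-62) + K(32)) = ((3 + 10*(-20)) - 3321)/(-5*(-62) + I) = ((3 - 200) - 3321)/(310 + I) = (-197 - 3321)*((310 - I)/96101) = -3518*(310 - I)/96101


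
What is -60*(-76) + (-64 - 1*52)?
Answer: 4444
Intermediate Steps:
-60*(-76) + (-64 - 1*52) = 4560 + (-64 - 52) = 4560 - 116 = 4444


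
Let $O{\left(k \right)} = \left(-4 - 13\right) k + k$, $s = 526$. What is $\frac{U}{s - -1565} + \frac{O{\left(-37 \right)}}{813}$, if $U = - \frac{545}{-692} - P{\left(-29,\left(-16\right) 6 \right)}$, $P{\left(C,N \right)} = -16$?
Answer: $\frac{96228005}{130709804} \approx 0.7362$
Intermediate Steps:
$O{\left(k \right)} = - 16 k$ ($O{\left(k \right)} = - 17 k + k = - 16 k$)
$U = \frac{11617}{692}$ ($U = - \frac{545}{-692} - -16 = \left(-545\right) \left(- \frac{1}{692}\right) + 16 = \frac{545}{692} + 16 = \frac{11617}{692} \approx 16.788$)
$\frac{U}{s - -1565} + \frac{O{\left(-37 \right)}}{813} = \frac{11617}{692 \left(526 - -1565\right)} + \frac{\left(-16\right) \left(-37\right)}{813} = \frac{11617}{692 \left(526 + 1565\right)} + 592 \cdot \frac{1}{813} = \frac{11617}{692 \cdot 2091} + \frac{592}{813} = \frac{11617}{692} \cdot \frac{1}{2091} + \frac{592}{813} = \frac{11617}{1446972} + \frac{592}{813} = \frac{96228005}{130709804}$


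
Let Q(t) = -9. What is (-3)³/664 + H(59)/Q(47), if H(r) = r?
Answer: -39419/5976 ≈ -6.5962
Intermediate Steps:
(-3)³/664 + H(59)/Q(47) = (-3)³/664 + 59/(-9) = -27*1/664 + 59*(-⅑) = -27/664 - 59/9 = -39419/5976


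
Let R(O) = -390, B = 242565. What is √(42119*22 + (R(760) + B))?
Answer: √1168793 ≈ 1081.1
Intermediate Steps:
√(42119*22 + (R(760) + B)) = √(42119*22 + (-390 + 242565)) = √(926618 + 242175) = √1168793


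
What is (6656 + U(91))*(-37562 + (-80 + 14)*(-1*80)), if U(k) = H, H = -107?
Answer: -211414818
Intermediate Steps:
U(k) = -107
(6656 + U(91))*(-37562 + (-80 + 14)*(-1*80)) = (6656 - 107)*(-37562 + (-80 + 14)*(-1*80)) = 6549*(-37562 - 66*(-80)) = 6549*(-37562 + 5280) = 6549*(-32282) = -211414818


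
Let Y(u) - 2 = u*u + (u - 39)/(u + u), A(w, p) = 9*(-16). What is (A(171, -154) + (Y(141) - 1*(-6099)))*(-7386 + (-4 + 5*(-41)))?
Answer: -9223390785/47 ≈ -1.9624e+8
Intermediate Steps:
A(w, p) = -144
Y(u) = 2 + u² + (-39 + u)/(2*u) (Y(u) = 2 + (u*u + (u - 39)/(u + u)) = 2 + (u² + (-39 + u)/((2*u))) = 2 + (u² + (-39 + u)*(1/(2*u))) = 2 + (u² + (-39 + u)/(2*u)) = 2 + u² + (-39 + u)/(2*u))
(A(171, -154) + (Y(141) - 1*(-6099)))*(-7386 + (-4 + 5*(-41))) = (-144 + ((5/2 + 141² - 39/2/141) - 1*(-6099)))*(-7386 + (-4 + 5*(-41))) = (-144 + ((5/2 + 19881 - 39/2*1/141) + 6099))*(-7386 + (-4 - 205)) = (-144 + ((5/2 + 19881 - 13/94) + 6099))*(-7386 - 209) = (-144 + (934518/47 + 6099))*(-7595) = (-144 + 1221171/47)*(-7595) = (1214403/47)*(-7595) = -9223390785/47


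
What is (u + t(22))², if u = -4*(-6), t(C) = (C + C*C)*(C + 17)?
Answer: 390378564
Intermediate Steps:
t(C) = (17 + C)*(C + C²) (t(C) = (C + C²)*(17 + C) = (17 + C)*(C + C²))
u = 24
(u + t(22))² = (24 + 22*(17 + 22² + 18*22))² = (24 + 22*(17 + 484 + 396))² = (24 + 22*897)² = (24 + 19734)² = 19758² = 390378564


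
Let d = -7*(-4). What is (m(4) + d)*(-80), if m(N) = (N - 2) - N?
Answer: -2080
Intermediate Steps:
m(N) = -2 (m(N) = (-2 + N) - N = -2)
d = 28
(m(4) + d)*(-80) = (-2 + 28)*(-80) = 26*(-80) = -2080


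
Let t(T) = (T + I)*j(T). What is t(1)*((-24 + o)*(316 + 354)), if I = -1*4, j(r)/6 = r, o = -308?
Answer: 4003920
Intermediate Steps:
j(r) = 6*r
I = -4
t(T) = 6*T*(-4 + T) (t(T) = (T - 4)*(6*T) = (-4 + T)*(6*T) = 6*T*(-4 + T))
t(1)*((-24 + o)*(316 + 354)) = (6*1*(-4 + 1))*((-24 - 308)*(316 + 354)) = (6*1*(-3))*(-332*670) = -18*(-222440) = 4003920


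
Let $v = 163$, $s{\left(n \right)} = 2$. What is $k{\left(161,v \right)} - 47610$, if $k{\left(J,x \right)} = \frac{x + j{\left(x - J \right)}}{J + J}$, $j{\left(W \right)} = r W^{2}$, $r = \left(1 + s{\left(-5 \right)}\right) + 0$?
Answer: $- \frac{2190035}{46} \approx -47609.0$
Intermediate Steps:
$r = 3$ ($r = \left(1 + 2\right) + 0 = 3 + 0 = 3$)
$j{\left(W \right)} = 3 W^{2}$
$k{\left(J,x \right)} = \frac{x + 3 \left(x - J\right)^{2}}{2 J}$ ($k{\left(J,x \right)} = \frac{x + 3 \left(x - J\right)^{2}}{J + J} = \frac{x + 3 \left(x - J\right)^{2}}{2 J}$)
$k{\left(161,v \right)} - 47610 = \frac{163 + 3 \left(161 - 163\right)^{2}}{2 \cdot 161} - 47610 = \frac{1}{2} \cdot \frac{1}{161} \left(163 + 3 \left(161 - 163\right)^{2}\right) - 47610 = \frac{1}{2} \cdot \frac{1}{161} \left(163 + 3 \left(-2\right)^{2}\right) - 47610 = \frac{1}{2} \cdot \frac{1}{161} \left(163 + 3 \cdot 4\right) - 47610 = \frac{1}{2} \cdot \frac{1}{161} \left(163 + 12\right) - 47610 = \frac{1}{2} \cdot \frac{1}{161} \cdot 175 - 47610 = \frac{25}{46} - 47610 = - \frac{2190035}{46}$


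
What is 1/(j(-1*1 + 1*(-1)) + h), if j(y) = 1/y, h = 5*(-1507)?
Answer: -2/15071 ≈ -0.00013271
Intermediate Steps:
h = -7535
1/(j(-1*1 + 1*(-1)) + h) = 1/(1/(-1*1 + 1*(-1)) - 7535) = 1/(1/(-1 - 1) - 7535) = 1/(1/(-2) - 7535) = 1/(-1/2 - 7535) = 1/(-15071/2) = -2/15071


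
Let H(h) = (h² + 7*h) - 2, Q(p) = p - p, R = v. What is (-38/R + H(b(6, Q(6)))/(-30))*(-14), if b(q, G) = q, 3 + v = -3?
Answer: -266/5 ≈ -53.200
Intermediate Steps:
v = -6 (v = -3 - 3 = -6)
R = -6
Q(p) = 0
H(h) = -2 + h² + 7*h
(-38/R + H(b(6, Q(6)))/(-30))*(-14) = (-38/(-6) + (-2 + 6² + 7*6)/(-30))*(-14) = (-38*(-⅙) + (-2 + 36 + 42)*(-1/30))*(-14) = (19/3 + 76*(-1/30))*(-14) = (19/3 - 38/15)*(-14) = (19/5)*(-14) = -266/5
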